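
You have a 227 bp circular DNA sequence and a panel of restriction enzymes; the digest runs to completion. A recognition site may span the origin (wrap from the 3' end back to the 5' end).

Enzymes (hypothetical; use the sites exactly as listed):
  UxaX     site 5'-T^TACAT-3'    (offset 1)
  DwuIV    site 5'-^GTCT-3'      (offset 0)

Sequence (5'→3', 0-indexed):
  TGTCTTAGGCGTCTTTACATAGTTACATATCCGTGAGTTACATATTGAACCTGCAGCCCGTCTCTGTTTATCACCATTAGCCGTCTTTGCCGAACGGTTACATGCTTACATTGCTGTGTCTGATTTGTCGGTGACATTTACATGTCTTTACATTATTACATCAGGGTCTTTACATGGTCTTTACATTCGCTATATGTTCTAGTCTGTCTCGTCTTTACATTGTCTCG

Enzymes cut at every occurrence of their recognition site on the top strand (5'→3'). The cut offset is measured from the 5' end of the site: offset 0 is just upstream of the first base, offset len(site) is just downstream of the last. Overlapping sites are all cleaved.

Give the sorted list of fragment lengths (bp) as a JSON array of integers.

[4,5,5,5,5,5,5,5,6,6,7,8,8,8,9,9,11,15,16,20,21,21,23]

Site scan:
  UxaX TTACAT/1: at [14, 22, 37, 97, 105, 137, 147, 155, 169, 180, 214] ⇒ [15, 23, 38, 98, 106, 138, 148, 156, 170, 181, 215]
  DwuIV GTCT/0: at [1, 10, 59, 82, 117, 143, 165, 176, 201, 205, 210, 221] ⇒ [1, 10, 59, 82, 117, 143, 165, 176, 201, 205, 210, 221]

All cut coordinates (distinct, sorted): [1, 10, 15, 23, 38, 59, 82, 98, 106, 117, 138, 143, 148, 156, 165, 170, 176, 181, 201, 205, 210, 215, 221]

Fragments:
  1→10: 9 bp
  10→15: 5 bp
  15→23: 8 bp
  23→38: 15 bp
  38→59: 21 bp
  59→82: 23 bp
  82→98: 16 bp
  98→106: 8 bp
  106→117: 11 bp
  117→138: 21 bp
  138→143: 5 bp
  143→148: 5 bp
  148→156: 8 bp
  156→165: 9 bp
  165→170: 5 bp
  170→176: 6 bp
  176→181: 5 bp
  181→201: 20 bp
  201→205: 4 bp
  205→210: 5 bp
  210→215: 5 bp
  215→221: 6 bp
  221→1 (wrap): 227-221+1 = 7 bp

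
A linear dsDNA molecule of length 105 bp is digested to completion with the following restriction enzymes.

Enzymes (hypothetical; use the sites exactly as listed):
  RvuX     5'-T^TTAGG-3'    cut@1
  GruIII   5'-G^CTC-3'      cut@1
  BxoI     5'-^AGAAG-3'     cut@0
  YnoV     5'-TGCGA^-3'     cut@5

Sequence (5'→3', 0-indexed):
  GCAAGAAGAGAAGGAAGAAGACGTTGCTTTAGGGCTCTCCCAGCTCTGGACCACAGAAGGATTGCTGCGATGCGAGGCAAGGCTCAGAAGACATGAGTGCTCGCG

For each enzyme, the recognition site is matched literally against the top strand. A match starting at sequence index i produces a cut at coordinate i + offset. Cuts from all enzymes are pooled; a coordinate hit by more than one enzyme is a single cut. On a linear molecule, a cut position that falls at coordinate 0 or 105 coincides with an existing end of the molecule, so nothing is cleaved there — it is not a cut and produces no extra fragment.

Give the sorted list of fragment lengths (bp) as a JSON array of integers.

Site scan:
  RvuX (TTTAGG, off=1): starts [27] → cuts [28]
  GruIII (GCTC, off=1): starts [33, 42, 81, 98] → cuts [34, 43, 82, 99]
  BxoI (AGAAG, off=0): starts [3, 8, 15, 54, 85] → cuts [3, 8, 15, 54, 85]
  YnoV (TGCGA, off=5): starts [65, 70] → cuts [70, 75]

Pooled cuts: [3, 8, 15, 28, 34, 43, 54, 70, 75, 82, 85, 99]

Fragment lengths:
  [0,3): 3 bp
  [3,8): 5 bp
  [8,15): 7 bp
  [15,28): 13 bp
  [28,34): 6 bp
  [34,43): 9 bp
  [43,54): 11 bp
  [54,70): 16 bp
  [70,75): 5 bp
  [75,82): 7 bp
  [82,85): 3 bp
  [85,99): 14 bp
  [99,105): 6 bp

[3,3,5,5,6,6,7,7,9,11,13,14,16]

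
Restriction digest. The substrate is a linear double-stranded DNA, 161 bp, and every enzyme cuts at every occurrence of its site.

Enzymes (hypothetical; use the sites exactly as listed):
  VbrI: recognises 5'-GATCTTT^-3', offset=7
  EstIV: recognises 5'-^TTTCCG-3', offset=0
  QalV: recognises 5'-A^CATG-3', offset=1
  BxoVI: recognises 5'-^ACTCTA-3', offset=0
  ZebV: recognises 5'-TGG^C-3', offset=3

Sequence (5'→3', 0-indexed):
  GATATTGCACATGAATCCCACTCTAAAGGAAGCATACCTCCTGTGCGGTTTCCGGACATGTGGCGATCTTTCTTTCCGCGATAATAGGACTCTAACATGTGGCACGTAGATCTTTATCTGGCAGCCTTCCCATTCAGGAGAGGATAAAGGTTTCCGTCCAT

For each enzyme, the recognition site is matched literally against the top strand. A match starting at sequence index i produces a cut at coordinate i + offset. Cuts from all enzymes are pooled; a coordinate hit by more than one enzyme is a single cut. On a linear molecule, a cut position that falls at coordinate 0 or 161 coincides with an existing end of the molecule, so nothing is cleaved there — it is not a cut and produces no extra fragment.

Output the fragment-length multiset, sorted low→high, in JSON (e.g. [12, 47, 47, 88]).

[1,6,7,7,7,8,8,9,10,11,13,16,29,29]

Per-enzyme occurrences:
  VbrI GATCTTT/7: at [64, 108] ⇒ [71, 115]
  EstIV TTTCCG/0: at [48, 72, 150] ⇒ [48, 72, 150]
  QalV ACATG/1: at [8, 55, 94] ⇒ [9, 56, 95]
  BxoVI ACTCTA/0: at [19, 88] ⇒ [19, 88]
  ZebV TGGC/3: at [60, 99, 118] ⇒ [63, 102, 121]

All cut coordinates (distinct, sorted): [9, 19, 48, 56, 63, 71, 72, 88, 95, 102, 115, 121, 150]

Fragments:
  [0,9): 9 bp
  [9,19): 10 bp
  [19,48): 29 bp
  [48,56): 8 bp
  [56,63): 7 bp
  [63,71): 8 bp
  [71,72): 1 bp
  [72,88): 16 bp
  [88,95): 7 bp
  [95,102): 7 bp
  [102,115): 13 bp
  [115,121): 6 bp
  [121,150): 29 bp
  [150,161): 11 bp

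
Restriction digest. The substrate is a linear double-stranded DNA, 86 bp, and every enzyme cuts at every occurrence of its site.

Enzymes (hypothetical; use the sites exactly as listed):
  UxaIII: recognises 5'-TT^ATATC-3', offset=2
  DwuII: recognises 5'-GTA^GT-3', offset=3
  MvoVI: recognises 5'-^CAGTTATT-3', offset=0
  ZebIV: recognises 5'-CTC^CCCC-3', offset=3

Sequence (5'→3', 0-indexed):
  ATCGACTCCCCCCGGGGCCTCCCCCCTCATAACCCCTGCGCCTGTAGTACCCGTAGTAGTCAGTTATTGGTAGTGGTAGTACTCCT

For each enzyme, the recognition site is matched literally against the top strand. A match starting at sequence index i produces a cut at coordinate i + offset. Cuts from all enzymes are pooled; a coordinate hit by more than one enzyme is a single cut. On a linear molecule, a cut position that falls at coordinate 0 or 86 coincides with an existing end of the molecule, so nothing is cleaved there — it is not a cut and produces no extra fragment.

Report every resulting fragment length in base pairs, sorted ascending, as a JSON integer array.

Per-enzyme occurrences:
  UxaIII (TTATATC, off=2): no sites
  DwuII (GTAGT, off=3): starts [43, 52, 55, 69, 75] → cuts [46, 55, 58, 72, 78]
  MvoVI (CAGTTATT, off=0): starts [60] → cuts [60]
  ZebIV (CTCCCCC, off=3): starts [5, 18] → cuts [8, 21]

All cut coordinates (distinct, sorted): [8, 21, 46, 55, 58, 60, 72, 78]

Fragments:
  [0,8): 8 bp
  [8,21): 13 bp
  [21,46): 25 bp
  [46,55): 9 bp
  [55,58): 3 bp
  [58,60): 2 bp
  [60,72): 12 bp
  [72,78): 6 bp
  [78,86): 8 bp

[2,3,6,8,8,9,12,13,25]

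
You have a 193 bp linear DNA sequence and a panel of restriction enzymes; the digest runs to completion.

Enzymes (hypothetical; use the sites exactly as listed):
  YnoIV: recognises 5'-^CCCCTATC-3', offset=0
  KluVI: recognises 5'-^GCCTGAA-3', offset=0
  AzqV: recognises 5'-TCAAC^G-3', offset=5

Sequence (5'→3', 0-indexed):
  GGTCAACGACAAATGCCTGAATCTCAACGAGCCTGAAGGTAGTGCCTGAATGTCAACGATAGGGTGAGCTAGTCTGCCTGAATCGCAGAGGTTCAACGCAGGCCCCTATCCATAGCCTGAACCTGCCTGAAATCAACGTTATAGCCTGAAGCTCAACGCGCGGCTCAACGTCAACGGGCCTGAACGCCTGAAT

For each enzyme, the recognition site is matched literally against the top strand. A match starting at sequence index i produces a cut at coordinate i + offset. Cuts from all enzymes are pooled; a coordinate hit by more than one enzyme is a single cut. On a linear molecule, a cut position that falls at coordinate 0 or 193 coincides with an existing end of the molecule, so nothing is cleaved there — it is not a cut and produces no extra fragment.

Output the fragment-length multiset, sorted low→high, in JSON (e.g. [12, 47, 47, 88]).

[2,2,5,6,6,7,7,8,8,10,12,12,13,13,14,14,14,18,22]

Per-enzyme occurrences:
  YnoIV CCCCTATC/0: at [102] ⇒ [102]
  KluVI GCCTGAA/0: at [14, 30, 43, 75, 114, 124, 143, 177, 185] ⇒ [14, 30, 43, 75, 114, 124, 143, 177, 185]
  AzqV TCAACG/5: at [2, 23, 52, 92, 132, 152, 164, 170] ⇒ [7, 28, 57, 97, 137, 157, 169, 175]

Pooled cuts: [7, 14, 28, 30, 43, 57, 75, 97, 102, 114, 124, 137, 143, 157, 169, 175, 177, 185]

Fragments:
  [0,7): 7 bp
  [7,14): 7 bp
  [14,28): 14 bp
  [28,30): 2 bp
  [30,43): 13 bp
  [43,57): 14 bp
  [57,75): 18 bp
  [75,97): 22 bp
  [97,102): 5 bp
  [102,114): 12 bp
  [114,124): 10 bp
  [124,137): 13 bp
  [137,143): 6 bp
  [143,157): 14 bp
  [157,169): 12 bp
  [169,175): 6 bp
  [175,177): 2 bp
  [177,185): 8 bp
  [185,193): 8 bp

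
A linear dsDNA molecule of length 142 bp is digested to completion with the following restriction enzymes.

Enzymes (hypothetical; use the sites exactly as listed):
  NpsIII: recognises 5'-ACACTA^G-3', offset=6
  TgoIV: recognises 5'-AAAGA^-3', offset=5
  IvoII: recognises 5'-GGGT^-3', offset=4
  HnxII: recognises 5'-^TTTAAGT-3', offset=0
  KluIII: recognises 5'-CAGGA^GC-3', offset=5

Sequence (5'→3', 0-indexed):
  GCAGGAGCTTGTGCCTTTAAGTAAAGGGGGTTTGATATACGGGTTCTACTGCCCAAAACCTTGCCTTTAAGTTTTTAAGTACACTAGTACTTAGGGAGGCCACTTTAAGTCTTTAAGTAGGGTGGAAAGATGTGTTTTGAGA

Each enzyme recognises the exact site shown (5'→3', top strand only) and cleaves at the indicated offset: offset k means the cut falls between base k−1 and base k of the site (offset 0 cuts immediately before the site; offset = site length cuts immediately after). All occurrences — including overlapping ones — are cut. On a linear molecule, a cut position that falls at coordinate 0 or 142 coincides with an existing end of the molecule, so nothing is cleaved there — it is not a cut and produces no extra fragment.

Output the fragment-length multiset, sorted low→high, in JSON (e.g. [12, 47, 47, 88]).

[6,7,8,8,9,12,12,13,13,16,17,21]

Scan for sites:
  NpsIII ACACTAG/6: at [80] ⇒ [86]
  TgoIV AAAGA/5: at [125] ⇒ [130]
  IvoII GGGT/4: at [27, 40, 119] ⇒ [31, 44, 123]
  HnxII TTTAAGT/0: at [15, 65, 73, 103, 111] ⇒ [15, 65, 73, 103, 111]
  KluIII CAGGAGC/5: at [1] ⇒ [6]

Pooled cuts: [6, 15, 31, 44, 65, 73, 86, 103, 111, 123, 130]

Fragments:
  [0,6): 6 bp
  [6,15): 9 bp
  [15,31): 16 bp
  [31,44): 13 bp
  [44,65): 21 bp
  [65,73): 8 bp
  [73,86): 13 bp
  [86,103): 17 bp
  [103,111): 8 bp
  [111,123): 12 bp
  [123,130): 7 bp
  [130,142): 12 bp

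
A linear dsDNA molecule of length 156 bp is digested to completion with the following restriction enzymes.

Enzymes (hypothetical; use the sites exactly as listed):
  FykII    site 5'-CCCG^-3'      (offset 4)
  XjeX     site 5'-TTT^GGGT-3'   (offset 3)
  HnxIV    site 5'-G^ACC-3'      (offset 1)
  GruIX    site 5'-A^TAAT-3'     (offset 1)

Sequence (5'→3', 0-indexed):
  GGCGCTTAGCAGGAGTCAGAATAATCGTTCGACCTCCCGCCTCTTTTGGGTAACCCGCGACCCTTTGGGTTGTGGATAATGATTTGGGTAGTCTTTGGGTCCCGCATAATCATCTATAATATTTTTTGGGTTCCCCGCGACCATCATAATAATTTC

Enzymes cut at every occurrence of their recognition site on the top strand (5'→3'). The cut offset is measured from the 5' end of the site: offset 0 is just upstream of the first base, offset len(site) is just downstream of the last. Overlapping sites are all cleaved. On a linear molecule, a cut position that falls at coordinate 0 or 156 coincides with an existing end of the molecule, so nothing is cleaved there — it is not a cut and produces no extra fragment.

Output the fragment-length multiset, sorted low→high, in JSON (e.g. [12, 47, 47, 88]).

Scan for sites:
  FykII (CCCG, off=4): starts [35, 53, 100, 133] → cuts [39, 57, 104, 137]
  XjeX (TTTGGGT, off=3): starts [44, 63, 82, 93, 124] → cuts [47, 66, 85, 96, 127]
  HnxIV (GACC, off=1): starts [30, 58, 138] → cuts [31, 59, 139]
  GruIX (ATAAT, off=1): starts [20, 75, 105, 115, 145, 148] → cuts [21, 76, 106, 116, 146, 149]

Pooled cuts: [21, 31, 39, 47, 57, 59, 66, 76, 85, 96, 104, 106, 116, 127, 137, 139, 146, 149]

Fragment lengths:
  [0,21): 21 bp
  [21,31): 10 bp
  [31,39): 8 bp
  [39,47): 8 bp
  [47,57): 10 bp
  [57,59): 2 bp
  [59,66): 7 bp
  [66,76): 10 bp
  [76,85): 9 bp
  [85,96): 11 bp
  [96,104): 8 bp
  [104,106): 2 bp
  [106,116): 10 bp
  [116,127): 11 bp
  [127,137): 10 bp
  [137,139): 2 bp
  [139,146): 7 bp
  [146,149): 3 bp
  [149,156): 7 bp

[2,2,2,3,7,7,7,8,8,8,9,10,10,10,10,10,11,11,21]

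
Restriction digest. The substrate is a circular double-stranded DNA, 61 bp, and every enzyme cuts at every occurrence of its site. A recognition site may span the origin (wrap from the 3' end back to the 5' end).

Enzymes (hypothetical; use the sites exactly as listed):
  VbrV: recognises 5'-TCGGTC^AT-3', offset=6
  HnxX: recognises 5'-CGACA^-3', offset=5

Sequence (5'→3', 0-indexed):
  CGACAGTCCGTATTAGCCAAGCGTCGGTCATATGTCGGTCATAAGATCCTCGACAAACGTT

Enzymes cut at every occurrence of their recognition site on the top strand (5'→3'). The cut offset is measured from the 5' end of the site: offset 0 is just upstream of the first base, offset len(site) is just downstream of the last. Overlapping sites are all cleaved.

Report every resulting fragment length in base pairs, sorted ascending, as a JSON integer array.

Site scan:
  VbrV TCGGTCAT/6: at [23, 34] ⇒ [29, 40]
  HnxX CGACA/5: at [0, 50] ⇒ [5, 55]

All cut coordinates (distinct, sorted): [5, 29, 40, 55]

Fragment lengths:
  5→29: 24 bp
  29→40: 11 bp
  40→55: 15 bp
  55→5 (wrap): 61-55+5 = 11 bp

[11,11,15,24]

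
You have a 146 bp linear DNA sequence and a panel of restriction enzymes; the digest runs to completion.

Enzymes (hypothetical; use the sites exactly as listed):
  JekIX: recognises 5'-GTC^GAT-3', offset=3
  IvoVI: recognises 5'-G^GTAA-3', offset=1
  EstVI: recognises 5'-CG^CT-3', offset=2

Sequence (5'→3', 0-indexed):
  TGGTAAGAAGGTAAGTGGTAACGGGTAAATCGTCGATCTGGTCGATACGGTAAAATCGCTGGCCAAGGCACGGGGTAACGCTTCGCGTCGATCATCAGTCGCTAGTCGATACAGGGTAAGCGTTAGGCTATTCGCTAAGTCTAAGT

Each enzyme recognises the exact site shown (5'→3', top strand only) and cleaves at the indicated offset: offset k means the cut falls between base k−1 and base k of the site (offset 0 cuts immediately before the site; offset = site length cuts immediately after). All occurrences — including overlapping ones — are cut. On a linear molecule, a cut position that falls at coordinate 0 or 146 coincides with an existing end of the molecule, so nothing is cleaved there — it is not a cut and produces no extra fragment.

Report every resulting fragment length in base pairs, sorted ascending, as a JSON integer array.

Site scan:
  JekIX (GTCGAT, off=3): starts [31, 40, 86, 104] → cuts [34, 43, 89, 107]
  IvoVI (GGTAA, off=1): starts [1, 9, 16, 23, 48, 73, 114] → cuts [2, 10, 17, 24, 49, 74, 115]
  EstVI (CGCT, off=2): starts [56, 78, 99, 132] → cuts [58, 80, 101, 134]

All cut coordinates (distinct, sorted): [2, 10, 17, 24, 34, 43, 49, 58, 74, 80, 89, 101, 107, 115, 134]

Fragments:
  [0,2): 2 bp
  [2,10): 8 bp
  [10,17): 7 bp
  [17,24): 7 bp
  [24,34): 10 bp
  [34,43): 9 bp
  [43,49): 6 bp
  [49,58): 9 bp
  [58,74): 16 bp
  [74,80): 6 bp
  [80,89): 9 bp
  [89,101): 12 bp
  [101,107): 6 bp
  [107,115): 8 bp
  [115,134): 19 bp
  [134,146): 12 bp

[2,6,6,6,7,7,8,8,9,9,9,10,12,12,16,19]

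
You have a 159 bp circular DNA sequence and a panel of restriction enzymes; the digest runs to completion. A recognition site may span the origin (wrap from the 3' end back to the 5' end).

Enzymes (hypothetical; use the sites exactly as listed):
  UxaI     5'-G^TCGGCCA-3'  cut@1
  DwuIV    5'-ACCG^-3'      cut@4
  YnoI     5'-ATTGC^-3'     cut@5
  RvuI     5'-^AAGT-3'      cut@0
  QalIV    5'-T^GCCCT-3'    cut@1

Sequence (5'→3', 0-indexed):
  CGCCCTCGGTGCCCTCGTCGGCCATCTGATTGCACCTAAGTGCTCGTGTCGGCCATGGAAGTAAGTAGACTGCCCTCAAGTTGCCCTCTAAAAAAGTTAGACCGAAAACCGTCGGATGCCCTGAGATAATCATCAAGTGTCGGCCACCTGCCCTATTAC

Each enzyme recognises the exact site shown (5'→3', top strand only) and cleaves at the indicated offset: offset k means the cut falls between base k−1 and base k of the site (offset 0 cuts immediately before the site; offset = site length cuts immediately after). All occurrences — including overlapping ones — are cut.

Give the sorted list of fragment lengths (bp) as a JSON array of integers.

[4,4,5,5,6,6,7,7,8,9,10,10,11,11,11,12,16,17]

Per-enzyme occurrences:
  UxaI (GTCGGCCA, off=1): starts [16, 47, 138] → cuts [17, 48, 139]
  DwuIV (ACCG, off=4): starts [100, 107, 157] → cuts [2, 104, 111]
  YnoI (ATTGC, off=5): starts [28] → cuts [33]
  RvuI (AAGT, off=0): starts [37, 58, 62, 77, 93, 134] → cuts [37, 58, 62, 77, 93, 134]
  QalIV (TGCCCT, off=1): starts [9, 70, 81, 116, 148] → cuts [10, 71, 82, 117, 149]

Pooled cuts: [2, 10, 17, 33, 37, 48, 58, 62, 71, 77, 82, 93, 104, 111, 117, 134, 139, 149]

Fragment lengths:
  2→10: 8 bp
  10→17: 7 bp
  17→33: 16 bp
  33→37: 4 bp
  37→48: 11 bp
  48→58: 10 bp
  58→62: 4 bp
  62→71: 9 bp
  71→77: 6 bp
  77→82: 5 bp
  82→93: 11 bp
  93→104: 11 bp
  104→111: 7 bp
  111→117: 6 bp
  117→134: 17 bp
  134→139: 5 bp
  139→149: 10 bp
  149→2 (wrap): 159-149+2 = 12 bp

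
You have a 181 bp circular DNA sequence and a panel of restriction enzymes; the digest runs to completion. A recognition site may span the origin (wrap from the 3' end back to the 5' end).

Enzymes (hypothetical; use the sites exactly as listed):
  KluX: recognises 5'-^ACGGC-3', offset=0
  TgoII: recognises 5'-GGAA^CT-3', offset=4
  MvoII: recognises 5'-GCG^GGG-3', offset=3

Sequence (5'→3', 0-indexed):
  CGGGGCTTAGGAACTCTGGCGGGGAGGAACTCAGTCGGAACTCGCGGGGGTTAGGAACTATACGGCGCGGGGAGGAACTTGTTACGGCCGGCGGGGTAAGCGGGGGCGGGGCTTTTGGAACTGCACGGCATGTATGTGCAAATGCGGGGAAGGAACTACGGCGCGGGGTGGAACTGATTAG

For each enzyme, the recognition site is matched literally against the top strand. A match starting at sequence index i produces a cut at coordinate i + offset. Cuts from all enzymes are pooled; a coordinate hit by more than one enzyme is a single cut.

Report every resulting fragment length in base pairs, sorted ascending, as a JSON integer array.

Per-enzyme occurrences:
  KluX ACGGC/0: at [61, 83, 124, 157] ⇒ [61, 83, 124, 157]
  TgoII GGAACT/4: at [9, 25, 36, 53, 73, 116, 151, 169] ⇒ [13, 29, 40, 57, 77, 120, 155, 173]
  MvoII GCGGGG/3: at [18, 43, 66, 90, 99, 105, 143, 162, 180] ⇒ [2, 21, 46, 69, 93, 102, 108, 146, 165]

All cut coordinates (distinct, sorted): [2, 13, 21, 29, 40, 46, 57, 61, 69, 77, 83, 93, 102, 108, 120, 124, 146, 155, 157, 165, 173]

Fragments:
  2→13: 11 bp
  13→21: 8 bp
  21→29: 8 bp
  29→40: 11 bp
  40→46: 6 bp
  46→57: 11 bp
  57→61: 4 bp
  61→69: 8 bp
  69→77: 8 bp
  77→83: 6 bp
  83→93: 10 bp
  93→102: 9 bp
  102→108: 6 bp
  108→120: 12 bp
  120→124: 4 bp
  124→146: 22 bp
  146→155: 9 bp
  155→157: 2 bp
  157→165: 8 bp
  165→173: 8 bp
  173→2 (wrap): 181-173+2 = 10 bp

[2,4,4,6,6,6,8,8,8,8,8,8,9,9,10,10,11,11,11,12,22]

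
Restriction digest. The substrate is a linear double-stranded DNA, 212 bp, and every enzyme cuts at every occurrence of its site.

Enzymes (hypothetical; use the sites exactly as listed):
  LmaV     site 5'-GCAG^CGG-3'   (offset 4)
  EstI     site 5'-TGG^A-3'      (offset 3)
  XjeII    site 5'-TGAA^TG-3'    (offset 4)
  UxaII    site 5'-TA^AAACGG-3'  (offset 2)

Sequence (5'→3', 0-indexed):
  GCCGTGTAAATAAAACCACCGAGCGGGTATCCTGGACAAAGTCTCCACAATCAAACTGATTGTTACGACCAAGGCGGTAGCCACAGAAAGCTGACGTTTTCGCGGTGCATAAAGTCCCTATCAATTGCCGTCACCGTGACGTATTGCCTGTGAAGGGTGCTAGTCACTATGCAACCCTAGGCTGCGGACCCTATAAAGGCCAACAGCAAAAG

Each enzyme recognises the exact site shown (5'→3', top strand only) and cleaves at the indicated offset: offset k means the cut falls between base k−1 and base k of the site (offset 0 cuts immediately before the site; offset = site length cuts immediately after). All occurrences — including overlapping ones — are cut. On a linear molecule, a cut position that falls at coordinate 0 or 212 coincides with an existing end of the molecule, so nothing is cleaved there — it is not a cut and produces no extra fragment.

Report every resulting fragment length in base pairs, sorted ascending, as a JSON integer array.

Scan for sites:
  LmaV (GCAGCGG, off=4): no sites
  EstI (TGGA, off=3): starts [32] → cuts [35]
  XjeII (TGAATG, off=4): no sites
  UxaII (TAAAACGG, off=2): no sites

All cut coordinates (distinct, sorted): [35]

Fragments:
  [0,35): 35 bp
  [35,212): 177 bp

[35,177]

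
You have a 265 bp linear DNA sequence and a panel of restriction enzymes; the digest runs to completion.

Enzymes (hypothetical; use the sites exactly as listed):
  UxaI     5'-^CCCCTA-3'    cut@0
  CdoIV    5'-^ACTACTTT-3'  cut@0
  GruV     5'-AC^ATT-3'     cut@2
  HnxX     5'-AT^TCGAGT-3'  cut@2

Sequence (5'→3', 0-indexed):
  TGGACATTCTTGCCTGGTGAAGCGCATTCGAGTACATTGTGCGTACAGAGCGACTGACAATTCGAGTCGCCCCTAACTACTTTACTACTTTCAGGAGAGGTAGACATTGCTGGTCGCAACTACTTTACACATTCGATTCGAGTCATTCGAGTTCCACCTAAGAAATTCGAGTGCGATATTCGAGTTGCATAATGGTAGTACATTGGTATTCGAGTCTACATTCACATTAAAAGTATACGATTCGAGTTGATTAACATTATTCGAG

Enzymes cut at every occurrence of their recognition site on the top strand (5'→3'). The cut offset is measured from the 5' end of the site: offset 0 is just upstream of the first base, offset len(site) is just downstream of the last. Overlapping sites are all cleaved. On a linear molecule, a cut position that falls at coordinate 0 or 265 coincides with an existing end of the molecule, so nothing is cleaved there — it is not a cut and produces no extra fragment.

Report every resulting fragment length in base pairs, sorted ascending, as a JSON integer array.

Site scan:
  UxaI (CCCCTA, off=0): starts [69] → cuts [69]
  CdoIV (ACTACTTT, off=0): starts [75, 83, 118] → cuts [75, 83, 118]
  GruV (ACATT, off=2): starts [3, 33, 103, 128, 199, 217, 223, 253] → cuts [5, 35, 105, 130, 201, 219, 225, 255]
  HnxX (ATTCGAGT, off=2): starts [25, 59, 135, 144, 164, 177, 207, 239] → cuts [27, 61, 137, 146, 166, 179, 209, 241]

All cut coordinates (distinct, sorted): [5, 27, 35, 61, 69, 75, 83, 105, 118, 130, 137, 146, 166, 179, 201, 209, 219, 225, 241, 255]

Fragments:
  [0,5): 5 bp
  [5,27): 22 bp
  [27,35): 8 bp
  [35,61): 26 bp
  [61,69): 8 bp
  [69,75): 6 bp
  [75,83): 8 bp
  [83,105): 22 bp
  [105,118): 13 bp
  [118,130): 12 bp
  [130,137): 7 bp
  [137,146): 9 bp
  [146,166): 20 bp
  [166,179): 13 bp
  [179,201): 22 bp
  [201,209): 8 bp
  [209,219): 10 bp
  [219,225): 6 bp
  [225,241): 16 bp
  [241,255): 14 bp
  [255,265): 10 bp

[5,6,6,7,8,8,8,8,9,10,10,12,13,13,14,16,20,22,22,22,26]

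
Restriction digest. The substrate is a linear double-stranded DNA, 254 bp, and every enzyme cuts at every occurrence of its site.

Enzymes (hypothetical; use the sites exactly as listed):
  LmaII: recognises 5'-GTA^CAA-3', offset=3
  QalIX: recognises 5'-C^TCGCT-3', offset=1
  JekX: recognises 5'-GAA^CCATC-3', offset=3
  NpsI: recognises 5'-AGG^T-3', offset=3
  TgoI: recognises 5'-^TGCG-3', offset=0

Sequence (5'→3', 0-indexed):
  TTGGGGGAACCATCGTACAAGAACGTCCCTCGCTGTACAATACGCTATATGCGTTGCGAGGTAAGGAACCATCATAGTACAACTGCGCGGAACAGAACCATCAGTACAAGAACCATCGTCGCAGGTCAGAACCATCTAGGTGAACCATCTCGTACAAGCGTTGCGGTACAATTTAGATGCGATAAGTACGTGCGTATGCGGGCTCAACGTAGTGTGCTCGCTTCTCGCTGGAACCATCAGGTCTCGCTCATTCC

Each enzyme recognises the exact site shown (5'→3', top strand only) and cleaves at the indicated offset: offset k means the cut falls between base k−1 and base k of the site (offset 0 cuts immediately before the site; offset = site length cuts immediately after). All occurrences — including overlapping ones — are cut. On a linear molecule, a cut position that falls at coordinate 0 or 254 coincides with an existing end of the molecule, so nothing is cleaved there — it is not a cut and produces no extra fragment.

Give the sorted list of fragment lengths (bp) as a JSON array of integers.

Site scan:
  LmaII (GTACAA, off=3): starts [14, 34, 76, 103, 151, 165] → cuts [17, 37, 79, 106, 154, 168]
  QalIX (CTCGCT, off=1): starts [28, 216, 223, 242] → cuts [29, 217, 224, 243]
  JekX (GAACCATC, off=3): starts [6, 65, 94, 109, 128, 141, 230] → cuts [9, 68, 97, 112, 131, 144, 233]
  NpsI (AGGT, off=3): starts [58, 122, 137, 238] → cuts [61, 125, 140, 241]
  TgoI (TGCG, off=0): starts [49, 54, 83, 161, 177, 190, 196] → cuts [49, 54, 83, 161, 177, 190, 196]

Pooled cuts: [9, 17, 29, 37, 49, 54, 61, 68, 79, 83, 97, 106, 112, 125, 131, 140, 144, 154, 161, 168, 177, 190, 196, 217, 224, 233, 241, 243]

Fragment lengths:
  [0,9): 9 bp
  [9,17): 8 bp
  [17,29): 12 bp
  [29,37): 8 bp
  [37,49): 12 bp
  [49,54): 5 bp
  [54,61): 7 bp
  [61,68): 7 bp
  [68,79): 11 bp
  [79,83): 4 bp
  [83,97): 14 bp
  [97,106): 9 bp
  [106,112): 6 bp
  [112,125): 13 bp
  [125,131): 6 bp
  [131,140): 9 bp
  [140,144): 4 bp
  [144,154): 10 bp
  [154,161): 7 bp
  [161,168): 7 bp
  [168,177): 9 bp
  [177,190): 13 bp
  [190,196): 6 bp
  [196,217): 21 bp
  [217,224): 7 bp
  [224,233): 9 bp
  [233,241): 8 bp
  [241,243): 2 bp
  [243,254): 11 bp

[2,4,4,5,6,6,6,7,7,7,7,7,8,8,8,9,9,9,9,9,10,11,11,12,12,13,13,14,21]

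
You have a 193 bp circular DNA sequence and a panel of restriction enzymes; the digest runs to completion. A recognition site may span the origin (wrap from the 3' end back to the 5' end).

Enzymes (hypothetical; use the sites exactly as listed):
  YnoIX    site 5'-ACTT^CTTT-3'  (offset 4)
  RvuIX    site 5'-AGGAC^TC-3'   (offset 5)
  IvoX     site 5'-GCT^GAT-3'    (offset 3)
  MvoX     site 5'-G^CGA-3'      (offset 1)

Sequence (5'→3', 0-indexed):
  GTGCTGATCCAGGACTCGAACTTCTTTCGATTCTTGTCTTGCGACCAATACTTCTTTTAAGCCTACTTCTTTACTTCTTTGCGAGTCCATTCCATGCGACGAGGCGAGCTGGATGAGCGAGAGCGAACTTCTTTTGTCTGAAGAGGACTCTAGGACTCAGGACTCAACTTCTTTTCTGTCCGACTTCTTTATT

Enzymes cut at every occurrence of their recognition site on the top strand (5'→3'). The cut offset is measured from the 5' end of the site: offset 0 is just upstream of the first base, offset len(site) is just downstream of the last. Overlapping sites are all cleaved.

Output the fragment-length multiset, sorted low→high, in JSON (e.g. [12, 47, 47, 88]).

[5,6,7,7,7,8,8,8,8,10,12,12,13,15,15,16,18,18]

Per-enzyme occurrences:
  YnoIX (ACTTCTTT, off=4): starts [19, 49, 64, 72, 126, 166, 182] → cuts [23, 53, 68, 76, 130, 170, 186]
  RvuIX (AGGACTC, off=5): starts [10, 143, 151, 158] → cuts [15, 148, 156, 163]
  IvoX (GCTGAT, off=3): starts [2] → cuts [5]
  MvoX (GCGA, off=1): starts [40, 80, 95, 103, 116, 122] → cuts [41, 81, 96, 104, 117, 123]

All cut coordinates (distinct, sorted): [5, 15, 23, 41, 53, 68, 76, 81, 96, 104, 117, 123, 130, 148, 156, 163, 170, 186]

Fragments:
  5→15: 10 bp
  15→23: 8 bp
  23→41: 18 bp
  41→53: 12 bp
  53→68: 15 bp
  68→76: 8 bp
  76→81: 5 bp
  81→96: 15 bp
  96→104: 8 bp
  104→117: 13 bp
  117→123: 6 bp
  123→130: 7 bp
  130→148: 18 bp
  148→156: 8 bp
  156→163: 7 bp
  163→170: 7 bp
  170→186: 16 bp
  186→5 (wrap): 193-186+5 = 12 bp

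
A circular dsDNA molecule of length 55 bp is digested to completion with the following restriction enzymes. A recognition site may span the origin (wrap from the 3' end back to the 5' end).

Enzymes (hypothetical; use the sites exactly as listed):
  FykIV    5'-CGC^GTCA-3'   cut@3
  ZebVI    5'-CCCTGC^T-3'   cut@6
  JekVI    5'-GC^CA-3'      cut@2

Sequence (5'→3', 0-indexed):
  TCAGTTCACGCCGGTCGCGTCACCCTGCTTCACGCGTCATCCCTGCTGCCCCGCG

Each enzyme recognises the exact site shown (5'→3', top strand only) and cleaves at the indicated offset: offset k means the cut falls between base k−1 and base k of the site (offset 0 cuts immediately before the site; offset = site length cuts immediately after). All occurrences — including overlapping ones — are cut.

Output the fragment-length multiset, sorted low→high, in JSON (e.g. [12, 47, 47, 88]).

Scan for sites:
  FykIV CGCGTCA/3: at [15, 32, 51] ⇒ [18, 35, 54]
  ZebVI CCCTGCT/6: at [22, 40] ⇒ [28, 46]
  JekVI (GCCA, off=2): no sites

Pooled cuts: [18, 28, 35, 46, 54]

Fragments:
  18→28: 10 bp
  28→35: 7 bp
  35→46: 11 bp
  46→54: 8 bp
  54→18 (wrap): 55-54+18 = 19 bp

[7,8,10,11,19]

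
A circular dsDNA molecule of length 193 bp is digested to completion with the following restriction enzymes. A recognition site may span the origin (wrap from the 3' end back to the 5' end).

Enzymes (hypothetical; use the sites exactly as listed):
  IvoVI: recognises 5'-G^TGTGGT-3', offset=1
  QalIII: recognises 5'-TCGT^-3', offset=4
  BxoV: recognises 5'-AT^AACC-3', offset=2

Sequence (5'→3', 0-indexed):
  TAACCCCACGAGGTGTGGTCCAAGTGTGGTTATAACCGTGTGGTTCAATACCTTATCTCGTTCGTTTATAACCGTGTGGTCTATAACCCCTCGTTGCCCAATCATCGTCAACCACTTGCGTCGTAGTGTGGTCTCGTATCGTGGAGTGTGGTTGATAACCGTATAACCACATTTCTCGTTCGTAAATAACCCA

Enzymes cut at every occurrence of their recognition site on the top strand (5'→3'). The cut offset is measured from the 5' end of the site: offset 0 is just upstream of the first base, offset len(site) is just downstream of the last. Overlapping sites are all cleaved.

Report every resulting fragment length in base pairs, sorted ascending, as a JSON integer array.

Scan for sites:
  IvoVI GTGTGGT/1: at [12, 23, 37, 73, 125, 145] ⇒ [13, 24, 38, 74, 126, 146]
  QalIII TCGT/4: at [57, 61, 90, 104, 120, 133, 138, 175, 179] ⇒ [61, 65, 94, 108, 124, 137, 142, 179, 183]
  BxoV ATAACC/2: at [31, 67, 82, 154, 162, 185, 192] ⇒ [1, 33, 69, 84, 156, 164, 187]

All cut coordinates (distinct, sorted): [1, 13, 24, 33, 38, 61, 65, 69, 74, 84, 94, 108, 124, 126, 137, 142, 146, 156, 164, 179, 183, 187]

Fragments:
  1→13: 12 bp
  13→24: 11 bp
  24→33: 9 bp
  33→38: 5 bp
  38→61: 23 bp
  61→65: 4 bp
  65→69: 4 bp
  69→74: 5 bp
  74→84: 10 bp
  84→94: 10 bp
  94→108: 14 bp
  108→124: 16 bp
  124→126: 2 bp
  126→137: 11 bp
  137→142: 5 bp
  142→146: 4 bp
  146→156: 10 bp
  156→164: 8 bp
  164→179: 15 bp
  179→183: 4 bp
  183→187: 4 bp
  187→1 (wrap): 193-187+1 = 7 bp

[2,4,4,4,4,4,5,5,5,7,8,9,10,10,10,11,11,12,14,15,16,23]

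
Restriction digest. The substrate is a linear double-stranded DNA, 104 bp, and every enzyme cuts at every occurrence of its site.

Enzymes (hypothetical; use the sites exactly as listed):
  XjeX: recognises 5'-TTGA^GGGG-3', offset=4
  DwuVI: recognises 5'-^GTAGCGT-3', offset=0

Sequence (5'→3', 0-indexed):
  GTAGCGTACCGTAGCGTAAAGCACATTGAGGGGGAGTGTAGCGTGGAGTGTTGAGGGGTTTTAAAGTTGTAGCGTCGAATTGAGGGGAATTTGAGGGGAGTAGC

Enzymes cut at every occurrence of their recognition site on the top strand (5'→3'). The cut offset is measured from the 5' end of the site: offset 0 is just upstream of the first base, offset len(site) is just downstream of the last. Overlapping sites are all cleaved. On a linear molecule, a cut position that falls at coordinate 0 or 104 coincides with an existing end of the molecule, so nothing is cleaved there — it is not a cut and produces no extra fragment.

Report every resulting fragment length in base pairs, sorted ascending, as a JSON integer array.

Scan for sites:
  XjeX TTGAGGGG/4: at [25, 50, 79, 90] ⇒ [29, 54, 83, 94]
  DwuVI GTAGCGT/0: at [0, 10, 37, 68] ⇒ [10, 37, 68] (position 0 is a terminus of the linear molecule — no cut)

All cut coordinates (distinct, sorted): [10, 29, 37, 54, 68, 83, 94]

Fragments:
  [0,10): 10 bp
  [10,29): 19 bp
  [29,37): 8 bp
  [37,54): 17 bp
  [54,68): 14 bp
  [68,83): 15 bp
  [83,94): 11 bp
  [94,104): 10 bp

[8,10,10,11,14,15,17,19]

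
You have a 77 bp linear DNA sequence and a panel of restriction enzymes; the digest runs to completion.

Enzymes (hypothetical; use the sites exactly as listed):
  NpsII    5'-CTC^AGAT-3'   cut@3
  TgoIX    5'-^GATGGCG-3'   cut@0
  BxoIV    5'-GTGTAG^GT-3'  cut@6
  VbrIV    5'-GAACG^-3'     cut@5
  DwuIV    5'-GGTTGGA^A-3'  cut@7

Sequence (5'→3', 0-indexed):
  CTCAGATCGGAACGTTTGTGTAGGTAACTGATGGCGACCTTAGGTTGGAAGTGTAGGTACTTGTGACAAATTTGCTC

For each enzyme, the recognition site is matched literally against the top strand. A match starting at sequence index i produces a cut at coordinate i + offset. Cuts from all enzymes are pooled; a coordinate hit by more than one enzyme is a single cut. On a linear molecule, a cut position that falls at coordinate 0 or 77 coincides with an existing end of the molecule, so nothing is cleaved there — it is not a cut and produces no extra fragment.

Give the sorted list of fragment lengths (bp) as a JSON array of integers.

[3,6,7,9,11,20,21]

Scan for sites:
  NpsII (CTCAGAT, off=3): starts [0] → cuts [3]
  TgoIX (GATGGCG, off=0): starts [29] → cuts [29]
  BxoIV (GTGTAGGT, off=6): starts [17, 50] → cuts [23, 56]
  VbrIV (GAACG, off=5): starts [9] → cuts [14]
  DwuIV (GGTTGGAA, off=7): starts [42] → cuts [49]

Pooled cuts: [3, 14, 23, 29, 49, 56]

Fragment lengths:
  [0,3): 3 bp
  [3,14): 11 bp
  [14,23): 9 bp
  [23,29): 6 bp
  [29,49): 20 bp
  [49,56): 7 bp
  [56,77): 21 bp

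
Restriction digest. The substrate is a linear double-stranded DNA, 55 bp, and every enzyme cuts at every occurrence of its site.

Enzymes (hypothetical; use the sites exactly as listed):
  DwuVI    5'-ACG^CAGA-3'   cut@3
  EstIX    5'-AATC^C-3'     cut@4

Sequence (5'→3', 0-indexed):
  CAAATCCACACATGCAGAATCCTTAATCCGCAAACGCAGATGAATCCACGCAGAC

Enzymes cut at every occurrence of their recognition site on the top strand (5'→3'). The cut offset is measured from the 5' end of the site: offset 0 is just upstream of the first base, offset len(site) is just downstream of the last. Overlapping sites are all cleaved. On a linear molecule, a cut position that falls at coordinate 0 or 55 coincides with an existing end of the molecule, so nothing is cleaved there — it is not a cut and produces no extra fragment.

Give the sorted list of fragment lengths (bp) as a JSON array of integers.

Per-enzyme occurrences:
  DwuVI ACGCAGA/3: at [33, 47] ⇒ [36, 50]
  EstIX AATCC/4: at [2, 17, 24, 42] ⇒ [6, 21, 28, 46]

All cut coordinates (distinct, sorted): [6, 21, 28, 36, 46, 50]

Fragments:
  [0,6): 6 bp
  [6,21): 15 bp
  [21,28): 7 bp
  [28,36): 8 bp
  [36,46): 10 bp
  [46,50): 4 bp
  [50,55): 5 bp

[4,5,6,7,8,10,15]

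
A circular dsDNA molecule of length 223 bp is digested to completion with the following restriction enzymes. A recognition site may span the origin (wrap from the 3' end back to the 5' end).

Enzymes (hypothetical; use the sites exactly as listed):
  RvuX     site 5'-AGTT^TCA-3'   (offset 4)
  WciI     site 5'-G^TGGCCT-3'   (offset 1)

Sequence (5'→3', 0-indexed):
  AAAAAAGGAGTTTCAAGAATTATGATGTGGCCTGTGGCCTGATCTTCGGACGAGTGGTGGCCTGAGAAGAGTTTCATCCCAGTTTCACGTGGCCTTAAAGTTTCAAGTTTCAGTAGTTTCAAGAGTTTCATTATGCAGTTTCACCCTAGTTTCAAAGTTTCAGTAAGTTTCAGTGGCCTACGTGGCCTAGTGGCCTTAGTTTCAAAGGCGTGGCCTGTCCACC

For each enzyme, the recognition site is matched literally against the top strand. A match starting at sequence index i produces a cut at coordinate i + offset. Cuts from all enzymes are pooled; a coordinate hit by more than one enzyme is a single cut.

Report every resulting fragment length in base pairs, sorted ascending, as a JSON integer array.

[4,5,7,7,8,8,9,9,9,9,10,11,11,11,13,13,15,16,23,25]

Scan for sites:
  RvuX (AGTTTCA, off=4): starts [8, 69, 80, 98, 105, 114, 123, 136, 147, 155, 165, 197] → cuts [12, 73, 84, 102, 109, 118, 127, 140, 151, 159, 169, 201]
  WciI (GTGGCCT, off=1): starts [26, 33, 56, 88, 172, 181, 189, 209] → cuts [27, 34, 57, 89, 173, 182, 190, 210]

Pooled cuts: [12, 27, 34, 57, 73, 84, 89, 102, 109, 118, 127, 140, 151, 159, 169, 173, 182, 190, 201, 210]

Fragments:
  12→27: 15 bp
  27→34: 7 bp
  34→57: 23 bp
  57→73: 16 bp
  73→84: 11 bp
  84→89: 5 bp
  89→102: 13 bp
  102→109: 7 bp
  109→118: 9 bp
  118→127: 9 bp
  127→140: 13 bp
  140→151: 11 bp
  151→159: 8 bp
  159→169: 10 bp
  169→173: 4 bp
  173→182: 9 bp
  182→190: 8 bp
  190→201: 11 bp
  201→210: 9 bp
  210→12 (wrap): 223-210+12 = 25 bp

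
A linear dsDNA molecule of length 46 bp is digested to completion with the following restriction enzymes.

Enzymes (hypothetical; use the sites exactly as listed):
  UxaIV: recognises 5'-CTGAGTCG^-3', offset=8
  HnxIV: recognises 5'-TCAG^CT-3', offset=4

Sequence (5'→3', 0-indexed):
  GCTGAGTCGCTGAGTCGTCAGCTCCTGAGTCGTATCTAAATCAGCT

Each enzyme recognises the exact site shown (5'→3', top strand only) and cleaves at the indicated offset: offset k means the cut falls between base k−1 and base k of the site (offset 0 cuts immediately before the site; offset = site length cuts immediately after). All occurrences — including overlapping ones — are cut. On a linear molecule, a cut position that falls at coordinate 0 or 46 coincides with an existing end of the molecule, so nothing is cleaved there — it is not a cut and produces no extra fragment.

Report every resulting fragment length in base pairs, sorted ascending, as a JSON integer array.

[2,4,8,9,11,12]

Per-enzyme occurrences:
  UxaIV CTGAGTCG/8: at [1, 9, 24] ⇒ [9, 17, 32]
  HnxIV TCAGCT/4: at [17, 40] ⇒ [21, 44]

Pooled cuts: [9, 17, 21, 32, 44]

Fragments:
  [0,9): 9 bp
  [9,17): 8 bp
  [17,21): 4 bp
  [21,32): 11 bp
  [32,44): 12 bp
  [44,46): 2 bp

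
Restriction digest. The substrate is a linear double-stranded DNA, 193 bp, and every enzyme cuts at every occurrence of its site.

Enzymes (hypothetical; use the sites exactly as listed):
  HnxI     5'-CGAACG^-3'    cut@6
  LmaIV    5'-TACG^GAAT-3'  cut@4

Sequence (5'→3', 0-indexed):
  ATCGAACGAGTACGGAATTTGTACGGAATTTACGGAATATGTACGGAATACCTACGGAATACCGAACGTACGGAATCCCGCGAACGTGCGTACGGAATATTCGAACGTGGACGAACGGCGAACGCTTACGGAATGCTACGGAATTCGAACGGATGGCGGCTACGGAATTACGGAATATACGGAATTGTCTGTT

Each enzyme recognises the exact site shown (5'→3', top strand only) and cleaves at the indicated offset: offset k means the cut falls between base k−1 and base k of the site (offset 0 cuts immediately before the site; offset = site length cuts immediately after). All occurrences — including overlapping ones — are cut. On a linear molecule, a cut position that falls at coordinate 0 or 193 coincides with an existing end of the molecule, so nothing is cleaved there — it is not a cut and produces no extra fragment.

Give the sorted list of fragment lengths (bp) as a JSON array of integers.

Per-enzyme occurrences:
  HnxI (CGAACG, off=6): starts [2, 62, 80, 101, 111, 118, 145] → cuts [8, 68, 86, 107, 117, 124, 151]
  LmaIV (TACGGAAT, off=4): starts [10, 21, 30, 41, 52, 68, 90, 126, 136, 160, 168, 177] → cuts [14, 25, 34, 45, 56, 72, 94, 130, 140, 164, 172, 181]

Pooled cuts: [8, 14, 25, 34, 45, 56, 68, 72, 86, 94, 107, 117, 124, 130, 140, 151, 164, 172, 181]

Fragments:
  [0,8): 8 bp
  [8,14): 6 bp
  [14,25): 11 bp
  [25,34): 9 bp
  [34,45): 11 bp
  [45,56): 11 bp
  [56,68): 12 bp
  [68,72): 4 bp
  [72,86): 14 bp
  [86,94): 8 bp
  [94,107): 13 bp
  [107,117): 10 bp
  [117,124): 7 bp
  [124,130): 6 bp
  [130,140): 10 bp
  [140,151): 11 bp
  [151,164): 13 bp
  [164,172): 8 bp
  [172,181): 9 bp
  [181,193): 12 bp

[4,6,6,7,8,8,8,9,9,10,10,11,11,11,11,12,12,13,13,14]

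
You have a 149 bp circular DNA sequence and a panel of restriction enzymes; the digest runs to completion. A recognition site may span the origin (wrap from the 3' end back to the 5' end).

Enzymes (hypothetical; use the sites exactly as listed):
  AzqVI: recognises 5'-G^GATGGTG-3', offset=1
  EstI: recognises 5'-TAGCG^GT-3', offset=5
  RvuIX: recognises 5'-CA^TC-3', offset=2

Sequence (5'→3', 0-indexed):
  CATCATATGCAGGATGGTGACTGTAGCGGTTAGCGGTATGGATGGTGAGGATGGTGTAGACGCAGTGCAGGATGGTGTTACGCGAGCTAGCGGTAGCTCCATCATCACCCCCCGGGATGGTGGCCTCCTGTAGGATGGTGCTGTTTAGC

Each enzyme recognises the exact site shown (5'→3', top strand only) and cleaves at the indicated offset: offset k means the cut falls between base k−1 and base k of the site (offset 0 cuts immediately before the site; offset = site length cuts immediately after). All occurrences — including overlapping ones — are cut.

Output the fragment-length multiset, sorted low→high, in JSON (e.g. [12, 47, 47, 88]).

[3,5,7,9,9,10,11,16,18,18,21,22]

Site scan:
  AzqVI GGATGGTG/1: at [11, 39, 48, 69, 114, 132] ⇒ [12, 40, 49, 70, 115, 133]
  EstI TAGCGGT/5: at [23, 30, 87] ⇒ [28, 35, 92]
  RvuIX CATC/2: at [0, 99, 102] ⇒ [2, 101, 104]

Pooled cuts: [2, 12, 28, 35, 40, 49, 70, 92, 101, 104, 115, 133]

Fragment lengths:
  2→12: 10 bp
  12→28: 16 bp
  28→35: 7 bp
  35→40: 5 bp
  40→49: 9 bp
  49→70: 21 bp
  70→92: 22 bp
  92→101: 9 bp
  101→104: 3 bp
  104→115: 11 bp
  115→133: 18 bp
  133→2 (wrap): 149-133+2 = 18 bp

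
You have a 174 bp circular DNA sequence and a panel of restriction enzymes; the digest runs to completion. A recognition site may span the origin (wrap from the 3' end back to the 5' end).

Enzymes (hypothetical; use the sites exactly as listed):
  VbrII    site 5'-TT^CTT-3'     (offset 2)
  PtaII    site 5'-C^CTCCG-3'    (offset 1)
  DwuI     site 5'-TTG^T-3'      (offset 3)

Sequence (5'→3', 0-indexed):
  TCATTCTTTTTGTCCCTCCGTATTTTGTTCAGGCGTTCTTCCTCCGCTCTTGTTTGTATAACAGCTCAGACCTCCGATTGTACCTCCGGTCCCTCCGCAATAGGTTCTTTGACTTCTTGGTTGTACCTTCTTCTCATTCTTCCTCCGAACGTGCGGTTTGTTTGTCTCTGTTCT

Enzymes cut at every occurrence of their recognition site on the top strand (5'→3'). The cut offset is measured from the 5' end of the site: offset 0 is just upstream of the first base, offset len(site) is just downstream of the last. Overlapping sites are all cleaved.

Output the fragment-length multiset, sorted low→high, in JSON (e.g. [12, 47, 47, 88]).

[3,3,4,4,4,4,6,7,7,8,8,9,9,9,9,10,11,12,14,15,18]

Site scan:
  VbrII TTCTT/2: at [3, 35, 104, 113, 127, 136, 170] ⇒ [5, 37, 106, 115, 129, 138, 172]
  PtaII CCTCCG/1: at [14, 40, 70, 82, 91, 141] ⇒ [15, 41, 71, 83, 92, 142]
  DwuI TTGT/3: at [9, 24, 49, 53, 77, 120, 157, 161] ⇒ [12, 27, 52, 56, 80, 123, 160, 164]

All cut coordinates (distinct, sorted): [5, 12, 15, 27, 37, 41, 52, 56, 71, 80, 83, 92, 106, 115, 123, 129, 138, 142, 160, 164, 172]

Fragment lengths:
  5→12: 7 bp
  12→15: 3 bp
  15→27: 12 bp
  27→37: 10 bp
  37→41: 4 bp
  41→52: 11 bp
  52→56: 4 bp
  56→71: 15 bp
  71→80: 9 bp
  80→83: 3 bp
  83→92: 9 bp
  92→106: 14 bp
  106→115: 9 bp
  115→123: 8 bp
  123→129: 6 bp
  129→138: 9 bp
  138→142: 4 bp
  142→160: 18 bp
  160→164: 4 bp
  164→172: 8 bp
  172→5 (wrap): 174-172+5 = 7 bp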